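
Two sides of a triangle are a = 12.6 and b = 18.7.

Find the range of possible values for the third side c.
Triangle inequality: |a − b| < c < a + b
|a − b| = |12.6 − 18.7| = 6.1
a + b = 12.6 + 18.7 = 31.3

6.1 < c < 31.3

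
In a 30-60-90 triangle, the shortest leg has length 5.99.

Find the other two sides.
In a 30-60-90 triangle the sides are in ratio 1 : √3 : 2 (short leg : long leg : hypotenuse).
Long leg = 5.99·√3 ≈ 5.99·1.73205 ≈ 10.375
Hypotenuse = 2·5.99 = 11.98

Long leg = 5.99√3 = 10.37, Hypotenuse = 11.98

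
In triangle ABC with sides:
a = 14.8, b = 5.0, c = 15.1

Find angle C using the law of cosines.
c² = a² + b² − 2ab·cos(C)  ⇒  cos(C) = (a² + b² − c²)/(2ab)
cos(C) = (14.8² + 5.0² − 15.1²)/(2·14.8·5.0) = (219.04 + 25 − 228.01)/148 = 16.03/148 ≈ 0.108311
C = arccos(0.108311) ≈ 83.782°

C = 83.78°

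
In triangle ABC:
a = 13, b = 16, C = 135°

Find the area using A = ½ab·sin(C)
A = ½·a·b·sin(C) = ½·13·16·sin(135°)
sin(135°) ≈ 0.707107
A ≈ ½·208·0.707107 = 104·0.707107 ≈ 73.5391

Area = 73.54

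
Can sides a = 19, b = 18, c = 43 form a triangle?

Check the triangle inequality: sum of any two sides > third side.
a + b vs c: 19 + 18 = 37 ≤ 43  ✗
a + c vs b: 19 + 43 = 62 > 18  ✓
b + c vs a: 18 + 43 = 61 > 19  ✓

No: 19 + 18 = 37 is not > 43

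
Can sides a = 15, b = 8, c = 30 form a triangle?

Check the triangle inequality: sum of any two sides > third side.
a + b vs c: 15 + 8 = 23 ≤ 30  ✗
a + c vs b: 15 + 30 = 45 > 8  ✓
b + c vs a: 8 + 30 = 38 > 15  ✓

No: 15 + 8 = 23 is not > 30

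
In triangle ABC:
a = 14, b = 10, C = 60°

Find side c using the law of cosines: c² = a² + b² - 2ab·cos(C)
c² = 14² + 10² − 2·14·10·cos(60°)
cos(60°) ≈ 0.5
c² ≈ 196 + 100 − 280·(0.5) ≈ 296 − 140 ≈ 156
c ≈ √156 ≈ 12.49

c = 12.49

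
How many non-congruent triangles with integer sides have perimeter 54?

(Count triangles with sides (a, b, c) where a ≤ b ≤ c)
Let a ≤ b ≤ c with a + b + c = 54. The only binding inequality is a + b > c, i.e. 54 − c > c, so c < 54/2; and c ≥ 54/3 since c is the largest side.
So 18 ≤ c ≤ 26. For each c, b runs from ⌈(54 − c)/2⌉ up to c (then a = 54 − b − c satisfies 1 ≤ a ≤ b automatically), giving c − ⌈(54 − c)/2⌉ + 1 choices.
Summing over c: 1 + 2 + 4 + 5 + 7 + 8 + 10 + 11 + 13 = 61
Check (closed form: nearest integer to p²/48 for even p, (p+3)²/48 for odd p): 54²/48 = 2916/48 ≈ 60.75 → 61

61 triangles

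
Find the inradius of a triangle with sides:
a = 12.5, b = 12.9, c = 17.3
r = Area/s where s is the semi-perimeter.
s = (12.5 + 12.9 + 17.3)/2 = 42.7/2 = 21.35
Area = √(s(s−a)(s−b)(s−c)) = √(21.35·8.85·8.45·4.05) ≈ √6466.26 ≈ 80.413
r ≈ 80.413/21.35 ≈ 3.76642

r = 3.766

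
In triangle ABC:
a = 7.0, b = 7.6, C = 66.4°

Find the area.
Two sides and the included angle (SAS): A = ½·a·b·sin(C) = ½·7.0·7.6·sin(66.4°)
sin(66.4°) ≈ 0.916363
A ≈ ½·53.2·0.916363 = 26.6·0.916363 ≈ 24.3752

Area = 24.38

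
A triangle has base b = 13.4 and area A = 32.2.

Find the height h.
A = ½·b·h  ⇒  h = 2A/b = 2·32.2/13.4 = 64.4/13.4 ≈ 4.80597

h = 4.806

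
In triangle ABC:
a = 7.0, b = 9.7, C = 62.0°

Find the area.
Two sides and the included angle (SAS): A = ½·a·b·sin(C) = ½·7.0·9.7·sin(62.0°)
sin(62.0°) ≈ 0.882948
A ≈ ½·67.9·0.882948 = 33.95·0.882948 ≈ 29.9761

Area = 29.98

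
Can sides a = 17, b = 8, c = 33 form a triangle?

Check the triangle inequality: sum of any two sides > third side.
a + b vs c: 17 + 8 = 25 ≤ 33  ✗
a + c vs b: 17 + 33 = 50 > 8  ✓
b + c vs a: 8 + 33 = 41 > 17  ✓

No: 17 + 8 = 25 is not > 33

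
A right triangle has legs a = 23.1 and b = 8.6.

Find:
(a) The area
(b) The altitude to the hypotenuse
(a) The legs are perpendicular, so Area = ½·a·b = ½·23.1·8.6 = ½·198.66 = 99.33
(b) Hypotenuse c = √(a² + b²) = √(533.61 + 73.96) = √607.57 ≈ 24.6489
    Area = ½·c·h_c  ⇒  h_c = 2·Area/c = 198.66/24.6489 ≈ 8.05958

Area = 99.33, h_c = 8.06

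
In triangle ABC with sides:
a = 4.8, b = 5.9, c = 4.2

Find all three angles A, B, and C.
Law of cosines for each angle (a² = 23.04, b² = 34.81, c² = 17.64):
cos(A) = (b² + c² − a²)/(2bc) = (34.81 + 17.64 − 23.04)/(2·5.9·4.2) = 29.41/49.56 ≈ 0.593422  ⇒  A ≈ 53.5998°
cos(B) = (a² + c² − b²)/(2ac) = (23.04 + 17.64 − 34.81)/(2·4.8·4.2) = 5.87/40.32 ≈ 0.145585  ⇒  B ≈ 81.6288°
cos(C) = (a² + b² − c²)/(2ab) = (23.04 + 34.81 − 17.64)/(2·4.8·5.9) = 40.21/56.64 ≈ 0.709922  ⇒  C ≈ 44.7714°
Check: A + B + C ≈ 180°

A = 53.6°, B = 81.63°, C = 44.77°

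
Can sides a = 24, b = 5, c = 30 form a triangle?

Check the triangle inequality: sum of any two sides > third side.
a + b vs c: 24 + 5 = 29 ≤ 30  ✗
a + c vs b: 24 + 30 = 54 > 5  ✓
b + c vs a: 5 + 30 = 35 > 24  ✓

No: 24 + 5 = 29 is not > 30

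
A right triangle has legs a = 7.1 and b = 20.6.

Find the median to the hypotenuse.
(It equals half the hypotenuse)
Hypotenuse c = √(a² + b²) = √(50.41 + 424.36) = √474.77 ≈ 21.7892
Median to hypotenuse = c/2 ≈ 21.7892/2 ≈ 10.8946

Median = 10.89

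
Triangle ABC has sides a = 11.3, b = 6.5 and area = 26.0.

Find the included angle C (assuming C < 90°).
Area = ½·a·b·sin(C)  ⇒  sin(C) = 2·Area/(a·b) = 2·26.0/(11.3·6.5) = 52/73.45 ≈ 0.707965
C = arcsin(0.707965) ≈ 45.0696° (taking the acute solution since C < 90°)

C = 45.07°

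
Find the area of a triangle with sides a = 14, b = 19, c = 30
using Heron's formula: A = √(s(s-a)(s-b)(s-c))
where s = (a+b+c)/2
s = (14 + 19 + 30)/2 = 63/2 = 31.5
s − a = 17.5, s − b = 12.5, s − c = 1.5
s(s−a)(s−b)(s−c) = 31.5·17.5·12.5·1.5 = 10335.9375
Area = √10335.9375 ≈ 101.666

s = 31.5, Area = 101.7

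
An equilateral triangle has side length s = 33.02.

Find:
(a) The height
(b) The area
(a) The height splits the triangle into two 30-60-90 halves: h = s·√3/2 = 33.02·1.73205/2 ≈ 57.1923/2 ≈ 28.5962
(b) Area = (√3/4)·s² = (√3/4)·33.02² = (√3/4)·1090.3204 ≈ 0.433013·1090.3204 ≈ 472.123

Height = 28.6, Area = 472.1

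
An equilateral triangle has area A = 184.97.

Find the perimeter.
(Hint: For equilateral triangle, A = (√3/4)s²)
A = (√3/4)s²  ⇒  s² = 4A/√3 = 4·184.97/√3 = 739.88/1.73205 ≈ 427.17
s ≈ √427.17 ≈ 20.6681
Perimeter = 3s ≈ 3·20.6681 ≈ 62.0043

Perimeter = 62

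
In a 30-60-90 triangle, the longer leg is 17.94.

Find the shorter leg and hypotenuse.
In a 30-60-90 triangle the sides are in ratio 1 : √3 : 2, so short leg = long leg/√3 and hypotenuse = 2·(short leg).
Short leg = 17.94/√3 ≈ 17.94/1.73205 ≈ 10.3577
Hypotenuse = 2·10.3577 ≈ 20.7153

Short leg = 10.36, Hypotenuse = 20.72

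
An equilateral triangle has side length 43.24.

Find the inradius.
r = Area/s with s the semi-perimeter.
Area = (√3/4)·43.24² = (√3/4)·1869.6976 ≈ 0.433013·1869.6976 ≈ 809.603
s = 3·43.24/2 = 64.86
r ≈ 809.603/64.86 ≈ 12.4823
(Equivalently r = side/(2√3) = 43.24/3.4641 ≈ 12.4823.)

r = 12.48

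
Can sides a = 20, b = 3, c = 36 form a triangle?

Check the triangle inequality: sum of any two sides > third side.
a + b vs c: 20 + 3 = 23 ≤ 36  ✗
a + c vs b: 20 + 36 = 56 > 3  ✓
b + c vs a: 3 + 36 = 39 > 20  ✓

No: 20 + 3 = 23 is not > 36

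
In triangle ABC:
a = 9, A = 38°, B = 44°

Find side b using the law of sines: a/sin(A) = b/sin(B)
a/sin(A) = b/sin(B)  ⇒  b = a·sin(B)/sin(A) = 9·sin(44°)/sin(38°)
sin(44°) ≈ 0.694658, sin(38°) ≈ 0.615661
b ≈ 9·0.694658/0.615661 ≈ 6.25193/0.615661 ≈ 10.1548

b = 10.15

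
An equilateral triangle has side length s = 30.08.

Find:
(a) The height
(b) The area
(a) The height splits the triangle into two 30-60-90 halves: h = s·√3/2 = 30.08·1.73205/2 ≈ 52.1001/2 ≈ 26.05
(b) Area = (√3/4)·s² = (√3/4)·30.08² = (√3/4)·904.8064 ≈ 0.433013·904.8064 ≈ 391.793

Height = 26.05, Area = 391.8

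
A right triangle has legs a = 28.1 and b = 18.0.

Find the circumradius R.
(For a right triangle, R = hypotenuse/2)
Hypotenuse c = √(a² + b²) = √(789.61 + 324) = √1113.61 ≈ 33.3708
R = c/2 ≈ 33.3708/2 ≈ 16.6854

R = 16.69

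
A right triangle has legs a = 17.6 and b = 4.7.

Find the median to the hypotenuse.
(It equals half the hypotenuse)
Hypotenuse c = √(a² + b²) = √(309.76 + 22.09) = √331.85 ≈ 18.2168
Median to hypotenuse = c/2 ≈ 18.2168/2 ≈ 9.10838

Median = 9.108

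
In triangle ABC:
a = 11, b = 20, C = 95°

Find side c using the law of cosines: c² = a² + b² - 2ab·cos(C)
c² = 11² + 20² − 2·11·20·cos(95°)
cos(95°) ≈ -0.0871557
c² ≈ 121 + 400 − 440·(-0.0871557) ≈ 521 + 38.3485 ≈ 559.349
c ≈ √559.349 ≈ 23.6506

c = 23.65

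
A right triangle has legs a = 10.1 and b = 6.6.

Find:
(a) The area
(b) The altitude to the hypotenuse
(a) The legs are perpendicular, so Area = ½·a·b = ½·10.1·6.6 = ½·66.66 = 33.33
(b) Hypotenuse c = √(a² + b²) = √(102.01 + 43.56) = √145.57 ≈ 12.0652
    Area = ½·c·h_c  ⇒  h_c = 2·Area/c = 66.66/12.0652 ≈ 5.52496

Area = 33.33, h_c = 5.525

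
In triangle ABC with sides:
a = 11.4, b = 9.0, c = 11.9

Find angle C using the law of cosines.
c² = a² + b² − 2ab·cos(C)  ⇒  cos(C) = (a² + b² − c²)/(2ab)
cos(C) = (11.4² + 9.0² − 11.9²)/(2·11.4·9.0) = (129.96 + 81 − 141.61)/205.2 = 69.35/205.2 ≈ 0.337963
C = arccos(0.337963) ≈ 70.2472°

C = 70.25°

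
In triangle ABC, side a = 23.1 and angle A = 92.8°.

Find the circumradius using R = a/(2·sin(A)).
R = a/(2·sin(A)) = 23.1/(2·sin(92.8°))
sin(92.8°) ≈ 0.998806
R ≈ 23.1/(2·0.998806) = 23.1/1.99761 ≈ 11.5638

R = 11.56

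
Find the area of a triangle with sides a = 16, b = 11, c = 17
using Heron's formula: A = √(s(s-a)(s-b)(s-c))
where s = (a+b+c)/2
s = (16 + 11 + 17)/2 = 44/2 = 22
s − a = 6, s − b = 11, s − c = 5
s(s−a)(s−b)(s−c) = 22·6·11·5 = 7260
Area = √7260 ≈ 85.2056

s = 22.0, Area = 85.21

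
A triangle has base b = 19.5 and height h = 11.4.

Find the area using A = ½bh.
A = ½·b·h = ½·19.5·11.4 = ½·222.3 = 111.15

Area = 111.15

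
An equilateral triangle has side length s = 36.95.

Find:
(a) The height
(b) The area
(a) The height splits the triangle into two 30-60-90 halves: h = s·√3/2 = 36.95·1.73205/2 ≈ 63.9993/2 ≈ 31.9996
(b) Area = (√3/4)·s² = (√3/4)·36.95² = (√3/4)·1365.3025 ≈ 0.433013·1365.3025 ≈ 591.193

Height = 32, Area = 591.2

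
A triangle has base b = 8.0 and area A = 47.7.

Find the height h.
A = ½·b·h  ⇒  h = 2A/b = 2·47.7/8.0 = 95.4/8.0 ≈ 11.925

h = 11.93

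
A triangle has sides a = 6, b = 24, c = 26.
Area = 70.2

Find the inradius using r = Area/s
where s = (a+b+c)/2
s = (6 + 24 + 26)/2 = 56/2 = 28
r = Area/s = 70.2/28 ≈ 2.50714

r = 2.507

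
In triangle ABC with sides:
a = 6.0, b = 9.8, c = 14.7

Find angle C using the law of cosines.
c² = a² + b² − 2ab·cos(C)  ⇒  cos(C) = (a² + b² − c²)/(2ab)
cos(C) = (6.0² + 9.8² − 14.7²)/(2·6.0·9.8) = (36 + 96.04 − 216.09)/117.6 = -84.05/117.6 ≈ -0.714711
C = arccos(-0.714711) ≈ 135.62°

C = 135.6°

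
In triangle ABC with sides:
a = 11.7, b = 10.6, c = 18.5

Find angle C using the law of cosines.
c² = a² + b² − 2ab·cos(C)  ⇒  cos(C) = (a² + b² − c²)/(2ab)
cos(C) = (11.7² + 10.6² − 18.5²)/(2·11.7·10.6) = (136.89 + 112.36 − 342.25)/248.04 = -93/248.04 ≈ -0.37494
C = arccos(-0.37494) ≈ 112.021°

C = 112°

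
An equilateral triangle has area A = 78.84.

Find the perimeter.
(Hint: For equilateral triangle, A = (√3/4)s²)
A = (√3/4)s²  ⇒  s² = 4A/√3 = 4·78.84/√3 = 315.36/1.73205 ≈ 182.073
s ≈ √182.073 ≈ 13.4934
Perimeter = 3s ≈ 3·13.4934 ≈ 40.4803

Perimeter = 40.48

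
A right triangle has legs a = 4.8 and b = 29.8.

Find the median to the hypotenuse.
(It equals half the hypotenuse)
Hypotenuse c = √(a² + b²) = √(23.04 + 888.04) = √911.08 ≈ 30.1841
Median to hypotenuse = c/2 ≈ 30.1841/2 ≈ 15.0921

Median = 15.09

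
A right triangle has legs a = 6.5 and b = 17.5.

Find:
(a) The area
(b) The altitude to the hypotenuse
(a) The legs are perpendicular, so Area = ½·a·b = ½·6.5·17.5 = ½·113.75 = 56.875
(b) Hypotenuse c = √(a² + b²) = √(42.25 + 306.25) = √348.5 ≈ 18.6682
    Area = ½·c·h_c  ⇒  h_c = 2·Area/c = 113.75/18.6682 ≈ 6.09326

Area = 56.875, h_c = 6.093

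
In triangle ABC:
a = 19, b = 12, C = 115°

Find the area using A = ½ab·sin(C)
A = ½·a·b·sin(C) = ½·19·12·sin(115°)
sin(115°) ≈ 0.906308
A ≈ ½·228·0.906308 = 114·0.906308 ≈ 103.319

Area = 103.3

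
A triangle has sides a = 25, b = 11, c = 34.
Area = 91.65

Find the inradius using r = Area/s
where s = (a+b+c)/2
s = (25 + 11 + 34)/2 = 70/2 = 35
r = Area/s = 91.65/35 ≈ 2.61857

r = 2.619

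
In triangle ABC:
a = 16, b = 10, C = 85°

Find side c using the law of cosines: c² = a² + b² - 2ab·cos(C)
c² = 16² + 10² − 2·16·10·cos(85°)
cos(85°) ≈ 0.0871557
c² ≈ 256 + 100 − 320·(0.0871557) ≈ 356 − 27.8898 ≈ 328.11
c ≈ √328.11 ≈ 18.1138

c = 18.11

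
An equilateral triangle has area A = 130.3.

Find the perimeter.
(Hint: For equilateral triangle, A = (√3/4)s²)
A = (√3/4)s²  ⇒  s² = 4A/√3 = 4·130.3/√3 = 521.2/1.73205 ≈ 300.915
s ≈ √300.915 ≈ 17.3469
Perimeter = 3s ≈ 3·17.3469 ≈ 52.0407

Perimeter = 52.04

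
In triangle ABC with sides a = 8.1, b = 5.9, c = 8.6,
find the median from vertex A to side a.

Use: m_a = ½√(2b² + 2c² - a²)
m_a = ½√(2·5.9² + 2·8.6² − 8.1²) = ½√(2·34.81 + 2·73.96 − 65.61) = ½√(69.62 + 147.92 − 65.61) = ½√151.93
√151.93 ≈ 12.326, so m_a ≈ 6.16299

m_a = 6.163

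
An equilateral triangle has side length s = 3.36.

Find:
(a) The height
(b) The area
(a) The height splits the triangle into two 30-60-90 halves: h = s·√3/2 = 3.36·1.73205/2 ≈ 5.81969/2 ≈ 2.90985
(b) Area = (√3/4)·s² = (√3/4)·3.36² = (√3/4)·11.2896 ≈ 0.433013·11.2896 ≈ 4.88854

Height = 2.91, Area = 4.889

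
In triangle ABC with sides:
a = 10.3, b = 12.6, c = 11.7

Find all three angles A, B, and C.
Law of cosines for each angle (a² = 106.09, b² = 158.76, c² = 136.89):
cos(A) = (b² + c² − a²)/(2bc) = (158.76 + 136.89 − 106.09)/(2·12.6·11.7) = 189.56/294.84 ≈ 0.642925  ⇒  A ≈ 49.9897°
cos(B) = (a² + c² − b²)/(2ac) = (106.09 + 136.89 − 158.76)/(2·10.3·11.7) = 84.22/241.02 ≈ 0.349432  ⇒  B ≈ 69.5474°
cos(C) = (a² + b² − c²)/(2ab) = (106.09 + 158.76 − 136.89)/(2·10.3·12.6) = 127.96/259.56 ≈ 0.492988  ⇒  C ≈ 60.4628°
Check: A + B + C ≈ 180°

A = 49.99°, B = 69.55°, C = 60.46°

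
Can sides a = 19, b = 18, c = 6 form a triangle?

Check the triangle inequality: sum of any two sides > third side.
a + b vs c: 19 + 18 = 37 > 6  ✓
a + c vs b: 19 + 6 = 25 > 18  ✓
b + c vs a: 18 + 6 = 24 > 19  ✓

Yes, triangle inequality satisfied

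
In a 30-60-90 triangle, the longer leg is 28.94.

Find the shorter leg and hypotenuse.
In a 30-60-90 triangle the sides are in ratio 1 : √3 : 2, so short leg = long leg/√3 and hypotenuse = 2·(short leg).
Short leg = 28.94/√3 ≈ 28.94/1.73205 ≈ 16.7085
Hypotenuse = 2·16.7085 ≈ 33.417

Short leg = 16.71, Hypotenuse = 33.42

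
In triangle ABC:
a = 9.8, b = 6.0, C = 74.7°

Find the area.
Two sides and the included angle (SAS): A = ½·a·b·sin(C) = ½·9.8·6.0·sin(74.7°)
sin(74.7°) ≈ 0.964557
A ≈ ½·58.8·0.964557 = 29.4·0.964557 ≈ 28.358

Area = 28.36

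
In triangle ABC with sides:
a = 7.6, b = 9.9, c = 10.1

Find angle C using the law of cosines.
c² = a² + b² − 2ab·cos(C)  ⇒  cos(C) = (a² + b² − c²)/(2ab)
cos(C) = (7.6² + 9.9² − 10.1²)/(2·7.6·9.9) = (57.76 + 98.01 − 102.01)/150.48 = 53.76/150.48 ≈ 0.357257
C = arccos(0.357257) ≈ 69.0682°

C = 69.07°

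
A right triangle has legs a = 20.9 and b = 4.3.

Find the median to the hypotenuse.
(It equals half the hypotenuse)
Hypotenuse c = √(a² + b²) = √(436.81 + 18.49) = √455.3 ≈ 21.3378
Median to hypotenuse = c/2 ≈ 21.3378/2 ≈ 10.6689

Median = 10.67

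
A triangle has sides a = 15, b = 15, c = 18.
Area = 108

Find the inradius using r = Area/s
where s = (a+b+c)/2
s = (15 + 15 + 18)/2 = 48/2 = 24
r = Area/s = 108/24 ≈ 4.5

r = 4.5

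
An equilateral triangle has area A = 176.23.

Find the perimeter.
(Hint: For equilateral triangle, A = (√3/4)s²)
A = (√3/4)s²  ⇒  s² = 4A/√3 = 4·176.23/√3 = 704.92/1.73205 ≈ 406.986
s ≈ √406.986 ≈ 20.1739
Perimeter = 3s ≈ 3·20.1739 ≈ 60.5217

Perimeter = 60.52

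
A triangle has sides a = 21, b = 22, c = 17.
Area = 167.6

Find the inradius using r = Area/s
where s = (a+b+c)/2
s = (21 + 22 + 17)/2 = 60/2 = 30
r = Area/s = 167.6/30 ≈ 5.58667

r = 5.587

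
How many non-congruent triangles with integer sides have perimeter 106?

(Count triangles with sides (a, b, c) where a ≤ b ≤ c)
Let a ≤ b ≤ c with a + b + c = 106. The only binding inequality is a + b > c, i.e. 106 − c > c, so c < 106/2; and c ≥ 106/3 since c is the largest side.
So 36 ≤ c ≤ 52. For each c, b runs from ⌈(106 − c)/2⌉ up to c (then a = 106 − b − c satisfies 1 ≤ a ≤ b automatically), giving c − ⌈(106 − c)/2⌉ + 1 choices.
Summing over c: 2 + 3 + 5 + 6 + … + 24 + 26  (17 terms, c = 36, …, 52) = 234
Check (closed form: nearest integer to p²/48 for even p, (p+3)²/48 for odd p): 106²/48 = 11236/48 ≈ 234.08 → 234

234 triangles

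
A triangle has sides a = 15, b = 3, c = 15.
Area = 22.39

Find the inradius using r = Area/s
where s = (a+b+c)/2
s = (15 + 3 + 15)/2 = 33/2 = 16.5
r = Area/s = 22.39/16.5 ≈ 1.35697

r = 1.357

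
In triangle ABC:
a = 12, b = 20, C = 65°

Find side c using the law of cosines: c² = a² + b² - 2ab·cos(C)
c² = 12² + 20² − 2·12·20·cos(65°)
cos(65°) ≈ 0.422618
c² ≈ 144 + 400 − 480·(0.422618) ≈ 544 − 202.857 ≈ 341.143
c ≈ √341.143 ≈ 18.4701

c = 18.47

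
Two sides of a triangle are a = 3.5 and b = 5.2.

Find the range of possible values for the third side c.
Triangle inequality: |a − b| < c < a + b
|a − b| = |3.5 − 5.2| = 1.7
a + b = 3.5 + 5.2 = 8.7

1.7 < c < 8.7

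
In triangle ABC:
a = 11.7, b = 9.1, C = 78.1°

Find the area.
Two sides and the included angle (SAS): A = ½·a·b·sin(C) = ½·11.7·9.1·sin(78.1°)
sin(78.1°) ≈ 0.978509
A ≈ ½·106.47·0.978509 = 53.235·0.978509 ≈ 52.0909

Area = 52.09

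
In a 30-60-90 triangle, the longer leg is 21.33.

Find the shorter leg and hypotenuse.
In a 30-60-90 triangle the sides are in ratio 1 : √3 : 2, so short leg = long leg/√3 and hypotenuse = 2·(short leg).
Short leg = 21.33/√3 ≈ 21.33/1.73205 ≈ 12.3149
Hypotenuse = 2·12.3149 ≈ 24.6298

Short leg = 12.31, Hypotenuse = 24.63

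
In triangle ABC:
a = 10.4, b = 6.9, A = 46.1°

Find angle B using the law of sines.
a/sin(A) = b/sin(B)  ⇒  sin(B) = b·sin(A)/a = 6.9·sin(46.1°)/10.4
sin(46.1°) ≈ 0.720551
sin(B) ≈ 6.9·0.720551/10.4 ≈ 4.9718/10.4 ≈ 0.478058
B = arcsin(0.478058) ≈ 28.5586°
(Since b ≤ a we need B ≤ A, so the obtuse alternative 180° − 28.5586° ≈ 151.441° is rejected.)

B = 28.56°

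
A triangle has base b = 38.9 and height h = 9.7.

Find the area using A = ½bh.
A = ½·b·h = ½·38.9·9.7 = ½·377.33 = 188.665

Area = 188.665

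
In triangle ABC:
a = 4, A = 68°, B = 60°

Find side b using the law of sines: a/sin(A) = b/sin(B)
a/sin(A) = b/sin(B)  ⇒  b = a·sin(B)/sin(A) = 4·sin(60°)/sin(68°)
sin(60°) ≈ 0.866025, sin(68°) ≈ 0.927184
b ≈ 4·0.866025/0.927184 ≈ 3.4641/0.927184 ≈ 3.73615

b = 3.736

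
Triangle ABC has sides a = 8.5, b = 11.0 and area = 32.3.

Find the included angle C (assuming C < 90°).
Area = ½·a·b·sin(C)  ⇒  sin(C) = 2·Area/(a·b) = 2·32.3/(8.5·11.0) = 64.6/93.5 ≈ 0.690909
C = arcsin(0.690909) ≈ 43.7021° (taking the acute solution since C < 90°)

C = 43.7°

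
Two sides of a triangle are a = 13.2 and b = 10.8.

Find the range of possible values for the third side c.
Triangle inequality: |a − b| < c < a + b
|a − b| = |13.2 − 10.8| = 2.4
a + b = 13.2 + 10.8 = 24

2.4 < c < 24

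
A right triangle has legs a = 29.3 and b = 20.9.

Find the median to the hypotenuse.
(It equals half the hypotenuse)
Hypotenuse c = √(a² + b²) = √(858.49 + 436.81) = √1295.3 ≈ 35.9903
Median to hypotenuse = c/2 ≈ 35.9903/2 ≈ 17.9951

Median = 18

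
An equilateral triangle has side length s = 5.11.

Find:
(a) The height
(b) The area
(a) The height splits the triangle into two 30-60-90 halves: h = s·√3/2 = 5.11·1.73205/2 ≈ 8.85078/2 ≈ 4.42539
(b) Area = (√3/4)·s² = (√3/4)·5.11² = (√3/4)·26.1121 ≈ 0.433013·26.1121 ≈ 11.3069

Height = 4.425, Area = 11.31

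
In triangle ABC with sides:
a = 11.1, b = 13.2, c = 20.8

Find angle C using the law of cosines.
c² = a² + b² − 2ab·cos(C)  ⇒  cos(C) = (a² + b² − c²)/(2ab)
cos(C) = (11.1² + 13.2² − 20.8²)/(2·11.1·13.2) = (123.21 + 174.24 − 432.64)/293.04 = -135.19/293.04 ≈ -0.461336
C = arccos(-0.461336) ≈ 117.473°

C = 117.5°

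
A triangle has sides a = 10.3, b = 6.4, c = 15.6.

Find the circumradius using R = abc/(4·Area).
First find the area with Heron's formula.
s = (10.3 + 6.4 + 15.6)/2 = 16.15
Area = √(s(s−a)(s−b)(s−c)) = √(16.15·5.85·9.75·0.55) ≈ √506.636 ≈ 22.5086
abc = 10.3·6.4·15.6 = 1028.352
R = abc/(4·Area) ≈ 1028.352/(4·22.5086) = 1028.352/90.0343 ≈ 11.4218

R = 11.42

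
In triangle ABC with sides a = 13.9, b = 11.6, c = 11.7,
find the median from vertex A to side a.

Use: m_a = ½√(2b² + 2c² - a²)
m_a = ½√(2·11.6² + 2·11.7² − 13.9²) = ½√(2·134.56 + 2·136.89 − 193.21) = ½√(269.12 + 273.78 − 193.21) = ½√349.69
√349.69 ≈ 18.7, so m_a ≈ 9.35

m_a = 9.35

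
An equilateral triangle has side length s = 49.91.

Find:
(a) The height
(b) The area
(a) The height splits the triangle into two 30-60-90 halves: h = s·√3/2 = 49.91·1.73205/2 ≈ 86.4467/2 ≈ 43.2233
(b) Area = (√3/4)·s² = (√3/4)·49.91² = (√3/4)·2491.0081 ≈ 0.433013·2491.0081 ≈ 1078.64

Height = 43.22, Area = 1079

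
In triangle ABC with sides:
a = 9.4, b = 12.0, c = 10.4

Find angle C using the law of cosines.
c² = a² + b² − 2ab·cos(C)  ⇒  cos(C) = (a² + b² − c²)/(2ab)
cos(C) = (9.4² + 12.0² − 10.4²)/(2·9.4·12.0) = (88.36 + 144 − 108.16)/225.6 = 124.2/225.6 ≈ 0.550532
C = arccos(0.550532) ≈ 56.5965°

C = 56.6°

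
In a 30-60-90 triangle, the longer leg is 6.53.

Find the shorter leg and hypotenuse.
In a 30-60-90 triangle the sides are in ratio 1 : √3 : 2, so short leg = long leg/√3 and hypotenuse = 2·(short leg).
Short leg = 6.53/√3 ≈ 6.53/1.73205 ≈ 3.7701
Hypotenuse = 2·3.7701 ≈ 7.54019

Short leg = 3.77, Hypotenuse = 7.54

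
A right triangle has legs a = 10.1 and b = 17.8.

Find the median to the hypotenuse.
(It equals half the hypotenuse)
Hypotenuse c = √(a² + b²) = √(102.01 + 316.84) = √418.85 ≈ 20.4658
Median to hypotenuse = c/2 ≈ 20.4658/2 ≈ 10.2329

Median = 10.23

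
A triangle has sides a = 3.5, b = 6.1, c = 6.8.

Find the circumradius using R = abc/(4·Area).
First find the area with Heron's formula.
s = (3.5 + 6.1 + 6.8)/2 = 8.2
Area = √(s(s−a)(s−b)(s−c)) = √(8.2·4.7·2.1·1.4) ≈ √113.308 ≈ 10.6446
abc = 3.5·6.1·6.8 = 145.18
R = abc/(4·Area) ≈ 145.18/(4·10.6446) = 145.18/42.5784 ≈ 3.40971

R = 3.41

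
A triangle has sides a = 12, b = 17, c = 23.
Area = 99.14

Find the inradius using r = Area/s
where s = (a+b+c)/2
s = (12 + 17 + 23)/2 = 52/2 = 26
r = Area/s = 99.14/26 ≈ 3.81308

r = 3.813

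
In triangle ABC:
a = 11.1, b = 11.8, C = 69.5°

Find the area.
Two sides and the included angle (SAS): A = ½·a·b·sin(C) = ½·11.1·11.8·sin(69.5°)
sin(69.5°) ≈ 0.936672
A ≈ ½·130.98·0.936672 = 65.49·0.936672 ≈ 61.3427

Area = 61.34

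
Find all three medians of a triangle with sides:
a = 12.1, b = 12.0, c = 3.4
Median formula: m_a = ½√(2b² + 2c² − a²) (and cyclically). a² = 146.41, b² = 144, c² = 11.56.
m_a = ½√(2·144 + 2·11.56 − 146.41) = ½√164.71 ≈ ½·12.8339 ≈ 6.41697
m_b = ½√(2·146.41 + 2·11.56 − 144) = ½√171.94 ≈ ½·13.1126 ≈ 6.55629
m_c = ½√(2·146.41 + 2·144 − 11.56) = ½√569.26 ≈ ½·23.8592 ≈ 11.9296

m_a = 6.417, m_b = 6.556, m_c = 11.93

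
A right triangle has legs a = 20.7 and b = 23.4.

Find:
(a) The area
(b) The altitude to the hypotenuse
(a) The legs are perpendicular, so Area = ½·a·b = ½·20.7·23.4 = ½·484.38 = 242.19
(b) Hypotenuse c = √(a² + b²) = √(428.49 + 547.56) = √976.05 ≈ 31.2418
    Area = ½·c·h_c  ⇒  h_c = 2·Area/c = 484.38/31.2418 ≈ 15.5042

Area = 242.19, h_c = 15.5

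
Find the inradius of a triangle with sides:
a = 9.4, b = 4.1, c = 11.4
r = Area/s where s is the semi-perimeter.
s = (9.4 + 4.1 + 11.4)/2 = 24.9/2 = 12.45
Area = √(s(s−a)(s−b)(s−c)) = √(12.45·3.05·8.35·1.05) ≈ √332.924 ≈ 18.2462
r ≈ 18.2462/12.45 ≈ 1.46556

r = 1.466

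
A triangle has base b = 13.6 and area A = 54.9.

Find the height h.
A = ½·b·h  ⇒  h = 2A/b = 2·54.9/13.6 = 109.8/13.6 ≈ 8.07353

h = 8.074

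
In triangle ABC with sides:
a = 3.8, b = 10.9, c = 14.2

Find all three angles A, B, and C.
Law of cosines for each angle (a² = 14.44, b² = 118.81, c² = 201.64):
cos(A) = (b² + c² − a²)/(2bc) = (118.81 + 201.64 − 14.44)/(2·10.9·14.2) = 306.01/309.56 ≈ 0.988532  ⇒  A ≈ 8.68551°
cos(B) = (a² + c² − b²)/(2ac) = (14.44 + 201.64 − 118.81)/(2·3.8·14.2) = 97.27/107.92 ≈ 0.901316  ⇒  B ≈ 25.6684°
cos(C) = (a² + b² − c²)/(2ab) = (14.44 + 118.81 − 201.64)/(2·3.8·10.9) = -68.39/82.84 ≈ -0.825567  ⇒  C ≈ 145.646°
Check: A + B + C ≈ 180°

A = 8.686°, B = 25.67°, C = 145.6°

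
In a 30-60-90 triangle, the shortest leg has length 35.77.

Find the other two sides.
In a 30-60-90 triangle the sides are in ratio 1 : √3 : 2 (short leg : long leg : hypotenuse).
Long leg = 35.77·√3 ≈ 35.77·1.73205 ≈ 61.9555
Hypotenuse = 2·35.77 = 71.54

Long leg = 35.77√3 = 61.96, Hypotenuse = 71.54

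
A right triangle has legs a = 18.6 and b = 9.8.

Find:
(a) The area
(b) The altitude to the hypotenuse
(a) The legs are perpendicular, so Area = ½·a·b = ½·18.6·9.8 = ½·182.28 = 91.14
(b) Hypotenuse c = √(a² + b²) = √(345.96 + 96.04) = √442 ≈ 21.0238
    Area = ½·c·h_c  ⇒  h_c = 2·Area/c = 182.28/21.0238 ≈ 8.67018

Area = 91.14, h_c = 8.67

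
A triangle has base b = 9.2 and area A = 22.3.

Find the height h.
A = ½·b·h  ⇒  h = 2A/b = 2·22.3/9.2 = 44.6/9.2 ≈ 4.84783

h = 4.848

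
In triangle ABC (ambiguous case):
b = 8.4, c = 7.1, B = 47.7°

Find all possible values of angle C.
b/sin(B) = c/sin(C)  ⇒  sin(C) = c·sin(B)/b = 7.1·sin(47.7°)/8.4
sin(47.7°) ≈ 0.739631
sin(C) ≈ 7.1·0.739631/8.4 ≈ 5.25138/8.4 ≈ 0.625164
Candidate 1: C₁ = arcsin(0.625164) ≈ 38.6943°  →  A = 180° − 47.7° − 38.6943° ≈ 93.6057° > 0, valid
Candidate 2: C₂ = 180° − C₁ ≈ 141.306°  →  A = 180° − 47.7° − 141.306° ≈ -9.0057° ≤ 0, not a valid triangle

C = 38.69° (one solution)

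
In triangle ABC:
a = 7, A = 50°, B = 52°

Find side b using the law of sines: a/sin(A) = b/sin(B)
a/sin(A) = b/sin(B)  ⇒  b = a·sin(B)/sin(A) = 7·sin(52°)/sin(50°)
sin(52°) ≈ 0.788011, sin(50°) ≈ 0.766044
b ≈ 7·0.788011/0.766044 ≈ 5.51608/0.766044 ≈ 7.20072

b = 7.201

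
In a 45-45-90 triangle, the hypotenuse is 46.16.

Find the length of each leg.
In a 45-45-90 triangle hypotenuse = leg·√2, so leg = hypotenuse/√2.
Leg = 46.16/√2 ≈ 46.16/1.41421 ≈ 32.64

Each leg = 32.64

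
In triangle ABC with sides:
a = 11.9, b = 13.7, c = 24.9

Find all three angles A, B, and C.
Law of cosines for each angle (a² = 141.61, b² = 187.69, c² = 620.01):
cos(A) = (b² + c² − a²)/(2bc) = (187.69 + 620.01 − 141.61)/(2·13.7·24.9) = 666.09/682.26 ≈ 0.976299  ⇒  A ≈ 12.4991°
cos(B) = (a² + c² − b²)/(2ac) = (141.61 + 620.01 − 187.69)/(2·11.9·24.9) = 573.93/592.62 ≈ 0.968462  ⇒  B ≈ 14.4279°
cos(C) = (a² + b² − c²)/(2ab) = (141.61 + 187.69 − 620.01)/(2·11.9·13.7) = -290.71/326.06 ≈ -0.891584  ⇒  C ≈ 153.073°
Check: A + B + C ≈ 180°

A = 12.5°, B = 14.43°, C = 153.1°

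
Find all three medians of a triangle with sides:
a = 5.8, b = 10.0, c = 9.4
Median formula: m_a = ½√(2b² + 2c² − a²) (and cyclically). a² = 33.64, b² = 100, c² = 88.36.
m_a = ½√(2·100 + 2·88.36 − 33.64) = ½√343.08 ≈ ½·18.5224 ≈ 9.26121
m_b = ½√(2·33.64 + 2·88.36 − 100) = ½√144 ≈ ½·12 ≈ 6
m_c = ½√(2·33.64 + 2·100 − 88.36) = ½√178.92 ≈ ½·13.3761 ≈ 6.68805

m_a = 9.261, m_b = 6, m_c = 6.688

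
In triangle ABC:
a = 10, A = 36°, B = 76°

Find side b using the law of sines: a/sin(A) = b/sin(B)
a/sin(A) = b/sin(B)  ⇒  b = a·sin(B)/sin(A) = 10·sin(76°)/sin(36°)
sin(76°) ≈ 0.970296, sin(36°) ≈ 0.587785
b ≈ 10·0.970296/0.587785 ≈ 9.70296/0.587785 ≈ 16.5077

b = 16.51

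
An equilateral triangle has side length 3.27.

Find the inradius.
r = Area/s with s the semi-perimeter.
Area = (√3/4)·3.27² = (√3/4)·10.6929 ≈ 0.433013·10.6929 ≈ 4.63016
s = 3·3.27/2 = 4.905
r ≈ 4.63016/4.905 ≈ 0.943968
(Equivalently r = side/(2√3) = 3.27/3.4641 ≈ 0.943968.)

r = 0.944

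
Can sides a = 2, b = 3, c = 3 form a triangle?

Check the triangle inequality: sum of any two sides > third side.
a + b vs c: 2 + 3 = 5 > 3  ✓
a + c vs b: 2 + 3 = 5 > 3  ✓
b + c vs a: 3 + 3 = 6 > 2  ✓

Yes, triangle inequality satisfied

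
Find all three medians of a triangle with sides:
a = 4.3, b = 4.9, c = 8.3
Median formula: m_a = ½√(2b² + 2c² − a²) (and cyclically). a² = 18.49, b² = 24.01, c² = 68.89.
m_a = ½√(2·24.01 + 2·68.89 − 18.49) = ½√167.31 ≈ ½·12.9348 ≈ 6.46742
m_b = ½√(2·18.49 + 2·68.89 − 24.01) = ½√150.75 ≈ ½·12.278 ≈ 6.13901
m_c = ½√(2·18.49 + 2·24.01 − 68.89) = ½√16.11 ≈ ½·4.01373 ≈ 2.00686

m_a = 6.467, m_b = 6.139, m_c = 2.007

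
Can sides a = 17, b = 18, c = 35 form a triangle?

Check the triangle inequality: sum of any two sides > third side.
a + b vs c: 17 + 18 = 35 ≤ 35  ✗
a + c vs b: 17 + 35 = 52 > 18  ✓
b + c vs a: 18 + 35 = 53 > 17  ✓

No: 17 + 18 = 35 is not > 35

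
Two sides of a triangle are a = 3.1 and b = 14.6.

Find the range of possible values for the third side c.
Triangle inequality: |a − b| < c < a + b
|a − b| = |3.1 − 14.6| = 11.5
a + b = 3.1 + 14.6 = 17.7

11.5 < c < 17.7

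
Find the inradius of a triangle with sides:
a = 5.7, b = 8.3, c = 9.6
r = Area/s where s is the semi-perimeter.
s = (5.7 + 8.3 + 9.6)/2 = 23.6/2 = 11.8
Area = √(s(s−a)(s−b)(s−c)) = √(11.8·6.1·3.5·2.2) ≈ √554.246 ≈ 23.5424
r ≈ 23.5424/11.8 ≈ 1.99512

r = 1.995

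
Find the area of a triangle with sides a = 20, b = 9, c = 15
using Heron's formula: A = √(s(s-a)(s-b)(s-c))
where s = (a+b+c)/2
s = (20 + 9 + 15)/2 = 44/2 = 22
s − a = 2, s − b = 13, s − c = 7
s(s−a)(s−b)(s−c) = 22·2·13·7 = 4004
Area = √4004 ≈ 63.2772

s = 22.0, Area = 63.28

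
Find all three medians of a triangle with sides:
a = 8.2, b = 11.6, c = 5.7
Median formula: m_a = ½√(2b² + 2c² − a²) (and cyclically). a² = 67.24, b² = 134.56, c² = 32.49.
m_a = ½√(2·134.56 + 2·32.49 − 67.24) = ½√266.86 ≈ ½·16.3359 ≈ 8.16793
m_b = ½√(2·67.24 + 2·32.49 − 134.56) = ½√64.9 ≈ ½·8.05605 ≈ 4.02803
m_c = ½√(2·67.24 + 2·134.56 − 32.49) = ½√371.11 ≈ ½·19.2642 ≈ 9.63211

m_a = 8.168, m_b = 4.028, m_c = 9.632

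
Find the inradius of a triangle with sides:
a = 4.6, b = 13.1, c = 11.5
r = Area/s where s is the semi-perimeter.
s = (4.6 + 13.1 + 11.5)/2 = 29.2/2 = 14.6
Area = √(s(s−a)(s−b)(s−c)) = √(14.6·10·1.5·3.1) ≈ √678.9 ≈ 26.0557
r ≈ 26.0557/14.6 ≈ 1.78464

r = 1.785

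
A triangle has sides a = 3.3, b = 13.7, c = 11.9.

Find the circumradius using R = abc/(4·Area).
First find the area with Heron's formula.
s = (3.3 + 13.7 + 11.9)/2 = 14.45
Area = √(s(s−a)(s−b)(s−c)) = √(14.45·11.15·0.75·2.55) ≈ √308.137 ≈ 17.5538
abc = 3.3·13.7·11.9 = 537.999
R = abc/(4·Area) ≈ 537.999/(4·17.5538) = 537.999/70.2154 ≈ 7.66213

R = 7.662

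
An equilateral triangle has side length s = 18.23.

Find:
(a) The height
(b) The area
(a) The height splits the triangle into two 30-60-90 halves: h = s·√3/2 = 18.23·1.73205/2 ≈ 31.5753/2 ≈ 15.7876
(b) Area = (√3/4)·s² = (√3/4)·18.23² = (√3/4)·332.3329 ≈ 0.433013·332.3329 ≈ 143.904

Height = 15.79, Area = 143.9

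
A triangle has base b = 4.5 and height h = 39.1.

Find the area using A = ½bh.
A = ½·b·h = ½·4.5·39.1 = ½·175.95 = 87.975

Area = 87.975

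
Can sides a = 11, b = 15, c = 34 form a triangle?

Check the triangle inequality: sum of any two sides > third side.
a + b vs c: 11 + 15 = 26 ≤ 34  ✗
a + c vs b: 11 + 34 = 45 > 15  ✓
b + c vs a: 15 + 34 = 49 > 11  ✓

No: 11 + 15 = 26 is not > 34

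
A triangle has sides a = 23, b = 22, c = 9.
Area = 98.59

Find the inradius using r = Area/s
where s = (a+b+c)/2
s = (23 + 22 + 9)/2 = 54/2 = 27
r = Area/s = 98.59/27 ≈ 3.65148

r = 3.651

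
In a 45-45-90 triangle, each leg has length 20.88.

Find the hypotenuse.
In a 45-45-90 triangle the sides are in ratio 1 : 1 : √2, so hypotenuse = leg·√2.
Hypotenuse = 20.88·√2 ≈ 20.88·1.41421 ≈ 29.5288

Hypotenuse = 20.88√2 = 29.53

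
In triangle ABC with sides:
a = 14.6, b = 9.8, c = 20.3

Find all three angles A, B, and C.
Law of cosines for each angle (a² = 213.16, b² = 96.04, c² = 412.09):
cos(A) = (b² + c² − a²)/(2bc) = (96.04 + 412.09 − 213.16)/(2·9.8·20.3) = 294.97/397.88 ≈ 0.741354  ⇒  A ≈ 42.1531°
cos(B) = (a² + c² − b²)/(2ac) = (213.16 + 412.09 − 96.04)/(2·14.6·20.3) = 529.21/592.76 ≈ 0.89279  ⇒  B ≈ 26.7741°
cos(C) = (a² + b² − c²)/(2ab) = (213.16 + 96.04 − 412.09)/(2·14.6·9.8) = -102.89/286.16 ≈ -0.359554  ⇒  C ≈ 111.073°
Check: A + B + C ≈ 180°

A = 42.15°, B = 26.77°, C = 111.1°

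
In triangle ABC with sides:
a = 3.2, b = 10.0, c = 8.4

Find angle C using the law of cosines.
c² = a² + b² − 2ab·cos(C)  ⇒  cos(C) = (a² + b² − c²)/(2ab)
cos(C) = (3.2² + 10.0² − 8.4²)/(2·3.2·10.0) = (10.24 + 100 − 70.56)/64 = 39.68/64 ≈ 0.62
C = arccos(0.62) ≈ 51.6839°

C = 51.68°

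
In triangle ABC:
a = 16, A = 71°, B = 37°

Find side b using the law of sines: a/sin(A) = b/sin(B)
a/sin(A) = b/sin(B)  ⇒  b = a·sin(B)/sin(A) = 16·sin(37°)/sin(71°)
sin(37°) ≈ 0.601815, sin(71°) ≈ 0.945519
b ≈ 16·0.601815/0.945519 ≈ 9.62904/0.945519 ≈ 10.1839

b = 10.18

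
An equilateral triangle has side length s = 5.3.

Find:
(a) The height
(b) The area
(a) The height splits the triangle into two 30-60-90 halves: h = s·√3/2 = 5.3·1.73205/2 ≈ 9.17987/2 ≈ 4.58993
(b) Area = (√3/4)·s² = (√3/4)·5.3² = (√3/4)·28.09 ≈ 0.433013·28.09 ≈ 12.1633

Height = 4.59, Area = 12.16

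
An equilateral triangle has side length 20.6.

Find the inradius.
r = Area/s with s the semi-perimeter.
Area = (√3/4)·20.6² = (√3/4)·424.36 ≈ 0.433013·424.36 ≈ 183.753
s = 3·20.6/2 = 30.9
r ≈ 183.753/30.9 ≈ 5.94671
(Equivalently r = side/(2√3) = 20.6/3.4641 ≈ 5.94671.)

r = 5.947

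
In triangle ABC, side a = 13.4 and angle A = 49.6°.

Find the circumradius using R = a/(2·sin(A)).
R = a/(2·sin(A)) = 13.4/(2·sin(49.6°))
sin(49.6°) ≈ 0.761538
R ≈ 13.4/(2·0.761538) = 13.4/1.52308 ≈ 8.79798

R = 8.798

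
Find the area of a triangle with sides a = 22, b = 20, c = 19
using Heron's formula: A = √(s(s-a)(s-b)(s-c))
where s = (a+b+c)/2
s = (22 + 20 + 19)/2 = 61/2 = 30.5
s − a = 8.5, s − b = 10.5, s − c = 11.5
s(s−a)(s−b)(s−c) = 30.5·8.5·10.5·11.5 = 31304.4375
Area = √31304.4375 ≈ 176.931

s = 30.5, Area = 176.9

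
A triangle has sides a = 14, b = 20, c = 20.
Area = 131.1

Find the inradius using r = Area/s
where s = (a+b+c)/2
s = (14 + 20 + 20)/2 = 54/2 = 27
r = Area/s = 131.1/27 ≈ 4.85556

r = 4.856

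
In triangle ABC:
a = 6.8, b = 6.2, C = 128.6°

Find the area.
Two sides and the included angle (SAS): A = ½·a·b·sin(C) = ½·6.8·6.2·sin(128.6°)
sin(128.6°) ≈ 0.78152
A ≈ ½·42.16·0.78152 = 21.08·0.78152 ≈ 16.4745

Area = 16.47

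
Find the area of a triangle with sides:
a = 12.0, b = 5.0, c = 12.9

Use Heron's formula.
s = (12.0 + 5.0 + 12.9)/2 = 29.9/2 = 14.95
s − a = 2.95, s − b = 9.95, s − c = 2.05
s(s−a)(s−b)(s−c) = 14.95·2.95·9.95·2.05 ≈ 899.581
Area = √899.581 ≈ 29.993

Area = 29.99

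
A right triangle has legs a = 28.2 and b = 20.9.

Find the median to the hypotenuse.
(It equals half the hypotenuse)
Hypotenuse c = √(a² + b²) = √(795.24 + 436.81) = √1232.05 ≈ 35.1006
Median to hypotenuse = c/2 ≈ 35.1006/2 ≈ 17.5503

Median = 17.55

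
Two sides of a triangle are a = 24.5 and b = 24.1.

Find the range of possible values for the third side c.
Triangle inequality: |a − b| < c < a + b
|a − b| = |24.5 − 24.1| = 0.4
a + b = 24.5 + 24.1 = 48.6

0.4 < c < 48.6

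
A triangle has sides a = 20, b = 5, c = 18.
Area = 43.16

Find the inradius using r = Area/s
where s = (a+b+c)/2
s = (20 + 5 + 18)/2 = 43/2 = 21.5
r = Area/s = 43.16/21.5 ≈ 2.00744

r = 2.007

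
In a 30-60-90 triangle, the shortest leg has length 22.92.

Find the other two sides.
In a 30-60-90 triangle the sides are in ratio 1 : √3 : 2 (short leg : long leg : hypotenuse).
Long leg = 22.92·√3 ≈ 22.92·1.73205 ≈ 39.6986
Hypotenuse = 2·22.92 = 45.84

Long leg = 22.92√3 = 39.7, Hypotenuse = 45.84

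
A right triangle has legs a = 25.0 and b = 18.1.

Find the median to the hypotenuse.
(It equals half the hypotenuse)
Hypotenuse c = √(a² + b²) = √(625 + 327.61) = √952.61 ≈ 30.8644
Median to hypotenuse = c/2 ≈ 30.8644/2 ≈ 15.4322

Median = 15.43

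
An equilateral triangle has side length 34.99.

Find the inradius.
r = Area/s with s the semi-perimeter.
Area = (√3/4)·34.99² = (√3/4)·1224.3001 ≈ 0.433013·1224.3001 ≈ 530.137
s = 3·34.99/2 = 52.485
r ≈ 530.137/52.485 ≈ 10.1007
(Equivalently r = side/(2√3) = 34.99/3.4641 ≈ 10.1007.)

r = 10.1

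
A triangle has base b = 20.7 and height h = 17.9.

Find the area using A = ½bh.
A = ½·b·h = ½·20.7·17.9 = ½·370.53 = 185.265

Area = 185.265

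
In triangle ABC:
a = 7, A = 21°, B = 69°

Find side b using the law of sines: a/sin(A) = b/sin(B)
a/sin(A) = b/sin(B)  ⇒  b = a·sin(B)/sin(A) = 7·sin(69°)/sin(21°)
sin(69°) ≈ 0.93358, sin(21°) ≈ 0.358368
b ≈ 7·0.93358/0.358368 ≈ 6.53506/0.358368 ≈ 18.2356

b = 18.24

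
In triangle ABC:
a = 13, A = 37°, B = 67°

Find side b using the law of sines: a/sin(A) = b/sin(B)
a/sin(A) = b/sin(B)  ⇒  b = a·sin(B)/sin(A) = 13·sin(67°)/sin(37°)
sin(67°) ≈ 0.920505, sin(37°) ≈ 0.601815
b ≈ 13·0.920505/0.601815 ≈ 11.9666/0.601815 ≈ 19.8841

b = 19.88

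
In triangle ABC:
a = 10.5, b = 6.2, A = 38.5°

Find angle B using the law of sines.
a/sin(A) = b/sin(B)  ⇒  sin(B) = b·sin(A)/a = 6.2·sin(38.5°)/10.5
sin(38.5°) ≈ 0.622515
sin(B) ≈ 6.2·0.622515/10.5 ≈ 3.85959/10.5 ≈ 0.36758
B = arcsin(0.36758) ≈ 21.5665°
(Since b ≤ a we need B ≤ A, so the obtuse alternative 180° − 21.5665° ≈ 158.434° is rejected.)

B = 21.57°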